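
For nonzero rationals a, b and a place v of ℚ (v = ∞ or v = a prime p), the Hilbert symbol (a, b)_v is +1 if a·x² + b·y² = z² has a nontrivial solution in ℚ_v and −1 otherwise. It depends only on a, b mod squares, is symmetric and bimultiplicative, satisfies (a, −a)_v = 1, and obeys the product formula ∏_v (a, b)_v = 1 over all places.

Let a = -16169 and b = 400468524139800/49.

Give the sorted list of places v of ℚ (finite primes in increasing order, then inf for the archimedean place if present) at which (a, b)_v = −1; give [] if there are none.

[2, 23]

(a, b) ≡ (-16169, 1702) mod (ℚ^×)²; places V = {2, 3, 5, 7, 19, 23, 37, ∞}.
(a,b)_5: α=0, u≡1; β=2, v≡3 (mod 5); (1|5)=+1, (3|5)=-1; sign (−1)^0·+1^2·-1^0 = +1.
(a,b)_23: α=1, u≡10; β=3, v≡17 (mod 23); (10|23)=-1, (17|23)=-1; sign (−1)^1·-1^3·-1^1 = -1.
(a,b)_3: α=0, u≡1; β=2, v≡1 (mod 3); (1|3)=+1, (1|3)=+1; sign (−1)^0·+1^2·+1^0 = +1.
(a,b)_7: α=0, u≡1; β=-2, v≡4 (mod 7); (1|7)=+1, (4|7)=+1; sign (−1)^0·+1^-2·+1^0 = +1.
(a,b)_∞: sgn(-16169)=−, sgn(1702)=+, so +1.
(a,b)_37: α=1, u≡7; β=3, v≡34 (mod 37); (7|37)=+1, (34|37)=+1; sign (−1)^0·+1^3·+1^1 = +1.
(a,b)_2: α=0, β=3; u≡7, v≡3 (mod 8); ε(u)ε(v)=1·1, αω(v)=0·1, βω(u)=3·0; sum ≡ 1  ⇒  -1.
(a,b)_19: α=1, u≡4; β=2, v≡17 (mod 19); (4|19)=+1, (17|19)=+1; sign (−1)^0·+1^2·+1^1 = +1.
Ram(-16169, 1702) = {2, 23}; no ℚ_2-point on the conic.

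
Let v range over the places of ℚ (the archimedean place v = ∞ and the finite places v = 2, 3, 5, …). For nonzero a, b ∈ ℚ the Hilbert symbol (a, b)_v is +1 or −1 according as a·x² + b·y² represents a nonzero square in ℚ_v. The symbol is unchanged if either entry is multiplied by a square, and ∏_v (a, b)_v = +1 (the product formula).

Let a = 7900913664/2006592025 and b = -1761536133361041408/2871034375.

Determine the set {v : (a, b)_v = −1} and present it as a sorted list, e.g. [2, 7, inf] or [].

Mod squares: a ≡ 6, b ≡ -385. Check v ∈ {∞, 2, 3, 5, 7, 11, 17, 31}.
v=2: v_2(a)=13, v_2(b)=30; units ≡ 3, 7 (mod 8); ε·ε+αω+βω = 1·1+13·0+30·1 ≡ 1  ⇒  (a,b)_2 = -1.
v=5: a=5^-2·(≡4), b=5^-5·(≡2) mod 5; (4|5)=+1, (2|5)=-1; (−1)^{-2·-5·2}·(+1)^-5·(-1)^-2 = +1.
v=3: a=3^9·(≡2), b=3^14·(≡2) mod 3; (2|3)=-1, (2|3)=-1; (−1)^{9·14·1}·(-1)^14·(-1)^9 = -1.
v=31: a=31^-2·(≡29), b=31^0·(≡14) mod 31; (29|31)=-1, (14|31)=+1; (−1)^{-2·0·15}·(-1)^0·(+1)^-2 = +1.
v=17: a=17^-4·(≡14), b=17^-4·(≡7) mod 17; (14|17)=-1, (7|17)=-1; (−1)^{-4·-4·8}·(-1)^-4·(-1)^-4 = +1.
v=∞: 6 > 0 and -385 < 0  ⇒  (a,b)_∞ = +1.
v=7: a=7^2·(≡3), b=7^3·(≡2) mod 7; (3|7)=-1, (2|7)=+1; (−1)^{2·3·3}·(-1)^3·(+1)^2 = -1.
v=11: a=11^0·(≡8), b=11^-1·(≡4) mod 11; (8|11)=-1, (4|11)=+1; (−1)^{0·-1·5}·(-1)^-1·(+1)^0 = -1.
(6, -385 / ℚ) ramifies at {2, 3, 7, 11}: a division algebra.

[2, 3, 7, 11]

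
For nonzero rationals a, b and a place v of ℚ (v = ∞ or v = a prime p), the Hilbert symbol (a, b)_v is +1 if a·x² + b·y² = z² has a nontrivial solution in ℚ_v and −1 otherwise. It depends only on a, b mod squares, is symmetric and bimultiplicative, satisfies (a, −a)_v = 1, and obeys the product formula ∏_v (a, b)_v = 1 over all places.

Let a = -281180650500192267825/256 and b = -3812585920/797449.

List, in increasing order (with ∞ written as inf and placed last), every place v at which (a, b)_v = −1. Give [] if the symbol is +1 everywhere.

[3, 5, 13, inf]

Mod squares: a ≡ -33, b ≡ -352495. Check v ∈ {∞, 2, 3, 5, 7, 11, 13, 17, 19, 29, 47}.
v=2: v_2(a)=-8, v_2(b)=6; units ≡ 7, 1 (mod 8); ε·ε+αω+βω = 1·0+-8·0+6·0 ≡ 0  ⇒  (a,b)_2 = +1.
v=17: a=17^2·(≡15), b=17^1·(≡12) mod 17; (15|17)=+1, (12|17)=-1; (−1)^{2·1·8}·(+1)^1·(-1)^2 = +1.
v=29: a=29^2·(≡23), b=29^1·(≡13) mod 29; (23|29)=+1, (13|29)=+1; (−1)^{2·1·14}·(+1)^1·(+1)^2 = +1.
v=11: a=11^3·(≡6), b=11^1·(≡4) mod 11; (6|11)=-1, (4|11)=+1; (−1)^{3·1·5}·(-1)^1·(+1)^3 = +1.
v=3: a=3^1·(≡1), b=3^0·(≡2) mod 3; (1|3)=+1, (2|3)=-1; (−1)^{1·0·1}·(+1)^0·(-1)^1 = -1.
v=13: a=13^6·(≡2), b=13^3·(≡12) mod 13; (2|13)=-1, (12|13)=+1; (−1)^{6·3·6}·(-1)^3·(+1)^6 = -1.
v=∞: -33 < 0 and -352495 < 0  ⇒  (a,b)_∞ = -1.
v=7: a=7^4·(≡1), b=7^0·(≡2) mod 7; (1|7)=+1, (2|7)=+1; (−1)^{4·0·3}·(+1)^0·(+1)^4 = +1.
v=5: a=5^2·(≡2), b=5^1·(≡4) mod 5; (2|5)=-1, (4|5)=+1; (−1)^{2·1·2}·(-1)^1·(+1)^2 = -1.
v=19: a=19^0·(≡17), b=19^-2·(≡12) mod 19; (17|19)=+1, (12|19)=-1; (−1)^{0·-2·9}·(+1)^-2·(-1)^0 = +1.
v=47: a=47^0·(≡34), b=47^-2·(≡45) mod 47; (34|47)=+1, (45|47)=-1; (−1)^{0·-2·23}·(+1)^-2·(-1)^0 = +1.
(-33, -352495 / ℚ) ramifies at {3, 5, 13, ∞}: a division algebra.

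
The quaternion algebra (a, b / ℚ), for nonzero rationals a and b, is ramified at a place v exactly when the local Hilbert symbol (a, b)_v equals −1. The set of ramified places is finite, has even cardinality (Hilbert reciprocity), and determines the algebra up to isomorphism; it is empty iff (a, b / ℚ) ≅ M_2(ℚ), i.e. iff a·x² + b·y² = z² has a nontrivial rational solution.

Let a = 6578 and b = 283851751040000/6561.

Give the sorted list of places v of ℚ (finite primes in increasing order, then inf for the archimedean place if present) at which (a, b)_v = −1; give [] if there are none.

Mod squares: a ≡ 6578, b ≡ 41. Check v ∈ {∞, 2, 3, 5, 11, 13, 23, 41}.
v=23: a=23^1·(≡10), b=23^2·(≡12) mod 23; (10|23)=-1, (12|23)=+1; (−1)^{1·2·11}·(-1)^2·(+1)^1 = +1.
v=11: a=11^1·(≡4), b=11^2·(≡7) mod 11; (4|11)=+1, (7|11)=-1; (−1)^{1·2·5}·(+1)^2·(-1)^1 = -1.
v=13: a=13^1·(≡12), b=13^2·(≡2) mod 13; (12|13)=+1, (2|13)=-1; (−1)^{1·2·6}·(+1)^2·(-1)^1 = -1.
v=2: v_2(a)=1, v_2(b)=10; units ≡ 1, 1 (mod 8); ε·ε+αω+βω = 0·0+1·0+10·0 ≡ 0  ⇒  (a,b)_2 = +1.
v=∞: 6578 > 0 and 41 > 0  ⇒  (a,b)_∞ = +1.
v=41: a=41^0·(≡18), b=41^1·(≡10) mod 41; (18|41)=+1, (10|41)=+1; (−1)^{0·1·20}·(+1)^1·(+1)^0 = +1.
v=3: a=3^0·(≡2), b=3^-8·(≡2) mod 3; (2|3)=-1, (2|3)=-1; (−1)^{0·-8·1}·(-1)^-8·(-1)^0 = +1.
v=5: a=5^0·(≡3), b=5^4·(≡4) mod 5; (3|5)=-1, (4|5)=+1; (−1)^{0·4·2}·(-1)^4·(+1)^0 = +1.
Ram(6578, 41) = {11, 13}; no ℚ_11-point on the conic.

[11, 13]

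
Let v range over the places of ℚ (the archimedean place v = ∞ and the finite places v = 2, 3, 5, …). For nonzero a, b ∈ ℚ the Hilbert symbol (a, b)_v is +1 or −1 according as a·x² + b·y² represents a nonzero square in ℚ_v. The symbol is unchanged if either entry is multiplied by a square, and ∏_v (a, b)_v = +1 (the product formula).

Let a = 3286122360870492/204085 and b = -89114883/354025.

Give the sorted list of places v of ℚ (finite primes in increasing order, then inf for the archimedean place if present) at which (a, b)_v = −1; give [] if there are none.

[5, 29]

(a, b) ≡ (7395, -627) mod (ℚ^×)²; places V = {2, 3, 5, 7, 11, 13, 17, 19, 29, ∞}.
(a,b)_7: α=-4, u≡3; β=-2, v≡3 (mod 7); (3|7)=-1, (3|7)=-1; sign (−1)^0·-1^-2·-1^-4 = +1.
(a,b)_19: α=2, u≡6; β=1, v≡6 (mod 19); (6|19)=+1, (6|19)=+1; sign (−1)^0·+1^1·+1^2 = +1.
(a,b)_5: α=-1, u≡1; β=-2, v≡2 (mod 5); (1|5)=+1, (2|5)=-1; sign (−1)^0·+1^-2·-1^-1 = -1.
(a,b)_13: α=4, u≡11; β=2, v≡10 (mod 13); (11|13)=-1, (10|13)=+1; sign (−1)^0·-1^2·+1^4 = +1.
(a,b)_2: α=2, β=0; u≡3, v≡5 (mod 8); ε(u)ε(v)=1·0, αω(v)=2·1, βω(u)=0·1; sum ≡ 0  ⇒  +1.
(a,b)_17: α=-1, u≡6; β=-2, v≡1 (mod 17); (6|17)=-1, (1|17)=+1; sign (−1)^0·-1^-2·+1^-1 = +1.
(a,b)_11: α=2, u≡9; β=1, v≡4 (mod 11); (9|11)=+1, (4|11)=+1; sign (−1)^0·+1^1·+1^2 = +1.
(a,b)_29: α=3, u≡9; β=2, v≡12 (mod 29); (9|29)=+1, (12|29)=-1; sign (−1)^0·+1^2·-1^3 = -1.
(a,b)_∞: sgn(7395)=+, sgn(-627)=−, so +1.
(a,b)_3: α=3, u≡2; β=1, v≡1 (mod 3); (2|3)=-1, (1|3)=+1; sign (−1)^1·-1^1·+1^3 = +1.
(7395, -627 / ℚ) ramifies at {5, 29}: a division algebra.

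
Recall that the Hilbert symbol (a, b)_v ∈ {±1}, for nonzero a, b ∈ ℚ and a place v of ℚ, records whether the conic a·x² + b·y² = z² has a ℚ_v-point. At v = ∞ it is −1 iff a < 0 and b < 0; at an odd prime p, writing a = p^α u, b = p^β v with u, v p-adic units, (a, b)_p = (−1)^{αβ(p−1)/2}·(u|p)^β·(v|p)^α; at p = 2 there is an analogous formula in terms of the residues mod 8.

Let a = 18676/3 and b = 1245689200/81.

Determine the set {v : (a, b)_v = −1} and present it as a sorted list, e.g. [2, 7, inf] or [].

Mod squares: a ≡ 14007, b ≡ 7. Check v ∈ {∞, 2, 3, 5, 7, 23, 29}.
v=5: a=5^0·(≡2), b=5^2·(≡3) mod 5; (2|5)=-1, (3|5)=-1; (−1)^{0·2·2}·(-1)^2·(-1)^0 = +1.
v=∞: 14007 > 0 and 7 > 0  ⇒  (a,b)_∞ = +1.
v=3: a=3^-1·(≡1), b=3^-4·(≡1) mod 3; (1|3)=+1, (1|3)=+1; (−1)^{-1·-4·1}·(+1)^-4·(+1)^-1 = +1.
v=2: v_2(a)=2, v_2(b)=4; units ≡ 7, 7 (mod 8); ε·ε+αω+βω = 1·1+2·0+4·0 ≡ 1  ⇒  (a,b)_2 = -1.
v=29: a=29^1·(≡2), b=29^2·(≡20) mod 29; (2|29)=-1, (20|29)=+1; (−1)^{1·2·14}·(-1)^2·(+1)^1 = +1.
v=7: a=7^1·(≡5), b=7^1·(≡1) mod 7; (5|7)=-1, (1|7)=+1; (−1)^{1·1·3}·(-1)^1·(+1)^1 = +1.
v=23: a=23^1·(≡10), b=23^2·(≡5) mod 23; (10|23)=-1, (5|23)=-1; (−1)^{1·2·11}·(-1)^2·(-1)^1 = -1.
|Ram(14007, 7)| = 2, even; anisotropic at {2, 23}.

[2, 23]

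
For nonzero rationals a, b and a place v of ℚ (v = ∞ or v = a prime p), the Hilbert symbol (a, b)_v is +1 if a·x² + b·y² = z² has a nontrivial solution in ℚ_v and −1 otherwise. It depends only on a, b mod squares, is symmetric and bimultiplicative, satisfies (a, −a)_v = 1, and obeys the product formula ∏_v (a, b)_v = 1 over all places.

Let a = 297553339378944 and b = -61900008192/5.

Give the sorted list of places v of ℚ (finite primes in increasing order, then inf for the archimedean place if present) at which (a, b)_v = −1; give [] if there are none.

Mod squares: a ≡ 69, b ≡ -3135. Check v ∈ {∞, 2, 3, 5, 11, 19, 23}.
v=∞: 69 > 0 and -3135 < 0  ⇒  (a,b)_∞ = +1.
v=19: a=19^2·(≡8), b=19^1·(≡1) mod 19; (8|19)=-1, (1|19)=+1; (−1)^{2·1·9}·(-1)^1·(+1)^2 = -1.
v=2: v_2(a)=8, v_2(b)=8; units ≡ 5, 1 (mod 8); ε·ε+αω+βω = 0·0+8·0+8·1 ≡ 0  ⇒  (a,b)_2 = +1.
v=3: a=3^7·(≡2), b=3^7·(≡2) mod 3; (2|3)=-1, (2|3)=-1; (−1)^{7·7·1}·(-1)^7·(-1)^7 = -1.
v=23: a=23^3·(≡1), b=23^2·(≡16) mod 23; (1|23)=+1, (16|23)=+1; (−1)^{3·2·11}·(+1)^2·(+1)^3 = +1.
v=5: a=5^0·(≡4), b=5^-1·(≡3) mod 5; (4|5)=+1, (3|5)=-1; (−1)^{0·-1·2}·(+1)^-1·(-1)^0 = +1.
v=11: a=11^2·(≡1), b=11^1·(≡3) mod 11; (1|11)=+1, (3|11)=+1; (−1)^{2·1·5}·(+1)^1·(+1)^2 = +1.
(69, -3135 / ℚ) ramifies at {3, 19}: a division algebra.

[3, 19]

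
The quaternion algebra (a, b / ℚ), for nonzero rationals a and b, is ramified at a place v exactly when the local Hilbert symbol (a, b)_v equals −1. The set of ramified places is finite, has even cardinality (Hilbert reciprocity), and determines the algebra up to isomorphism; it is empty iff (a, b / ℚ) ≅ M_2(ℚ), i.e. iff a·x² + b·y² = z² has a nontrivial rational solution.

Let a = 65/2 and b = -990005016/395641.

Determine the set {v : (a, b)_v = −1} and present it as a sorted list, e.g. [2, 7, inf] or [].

(a, b) ≡ (130, -6006) mod (ℚ^×)²; places V = {2, 3, 5, 7, 11, 13, 17, 29, 37, ∞}.
(a,b)_17: α=0, u≡7; β=-2, v≡11 (mod 17); (7|17)=-1, (11|17)=-1; sign (−1)^0·-1^-2·-1^0 = +1.
(a,b)_11: α=0, u≡5; β=1, v≡1 (mod 11); (5|11)=+1, (1|11)=+1; sign (−1)^0·+1^1·+1^0 = +1.
(a,b)_∞: sgn(130)=+, sgn(-6006)=−, so +1.
(a,b)_5: α=1, u≡4; β=0, v≡4 (mod 5); (4|5)=+1, (4|5)=+1; sign (−1)^0·+1^0·+1^1 = +1.
(a,b)_2: α=-1, β=3; u≡1, v≡5 (mod 8); ε(u)ε(v)=0·0, αω(v)=-1·1, βω(u)=3·0; sum ≡ 1  ⇒  -1.
(a,b)_7: α=0, u≡1; β=3, v≡5 (mod 7); (1|7)=+1, (5|7)=-1; sign (−1)^0·+1^3·-1^0 = +1.
(a,b)_13: α=1, u≡9; β=1, v≡11 (mod 13); (9|13)=+1, (11|13)=-1; sign (−1)^0·+1^1·-1^1 = -1.
(a,b)_3: α=0, u≡1; β=1, v≡2 (mod 3); (1|3)=+1, (2|3)=-1; sign (−1)^0·+1^1·-1^0 = +1.
(a,b)_29: α=0, u≡18; β=2, v≡11 (mod 29); (18|29)=-1, (11|29)=-1; sign (−1)^0·-1^2·-1^0 = +1.
(a,b)_37: α=0, u≡14; β=-2, v≡7 (mod 37); (14|37)=-1, (7|37)=+1; sign (−1)^0·-1^-2·+1^0 = +1.
(130, -6006 / ℚ) ramifies at {2, 13}: a division algebra.

[2, 13]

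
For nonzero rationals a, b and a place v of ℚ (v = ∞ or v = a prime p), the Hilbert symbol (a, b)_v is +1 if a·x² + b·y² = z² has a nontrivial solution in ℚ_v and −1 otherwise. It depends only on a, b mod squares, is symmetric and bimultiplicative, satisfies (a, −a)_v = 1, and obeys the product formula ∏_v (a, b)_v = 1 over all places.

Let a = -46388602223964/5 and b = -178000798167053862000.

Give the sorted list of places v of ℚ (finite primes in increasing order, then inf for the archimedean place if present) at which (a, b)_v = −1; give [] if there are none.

Mod squares: a ≡ -12155, b ≡ -41055. Check v ∈ {∞, 2, 3, 5, 7, 11, 13, 17, 23}.
v=∞: -12155 < 0 and -41055 < 0  ⇒  (a,b)_∞ = -1.
v=11: a=11^3·(≡10), b=11^4·(≡8) mod 11; (10|11)=-1, (8|11)=-1; (−1)^{3·4·5}·(-1)^4·(-1)^3 = -1.
v=17: a=17^1·(≡15), b=17^1·(≡8) mod 17; (15|17)=+1, (8|17)=+1; (−1)^{1·1·8}·(+1)^1·(+1)^1 = +1.
v=13: a=13^3·(≡1), b=13^4·(≡4) mod 13; (1|13)=+1, (4|13)=+1; (−1)^{3·4·6}·(+1)^4·(+1)^3 = +1.
v=2: v_2(a)=2, v_2(b)=4; units ≡ 5, 1 (mod 8); ε·ε+αω+βω = 0·0+2·0+4·1 ≡ 0  ⇒  (a,b)_2 = +1.
v=23: a=23^2·(≡8), b=23^3·(≡6) mod 23; (8|23)=+1, (6|23)=+1; (−1)^{2·3·11}·(+1)^3·(+1)^2 = +1.
v=7: a=7^2·(≡1), b=7^3·(≡2) mod 7; (1|7)=+1, (2|7)=+1; (−1)^{2·3·3}·(+1)^3·(+1)^2 = +1.
v=3: a=3^2·(≡1), b=3^1·(≡1) mod 3; (1|3)=+1, (1|3)=+1; (−1)^{2·1·1}·(+1)^1·(+1)^2 = +1.
v=5: a=5^-1·(≡1), b=5^3·(≡4) mod 5; (1|5)=+1, (4|5)=+1; (−1)^{-1·3·2}·(+1)^3·(+1)^-1 = +1.
Ram(-12155, -41055) = {11, ∞}; no ℚ_11-point on the conic.

[11, inf]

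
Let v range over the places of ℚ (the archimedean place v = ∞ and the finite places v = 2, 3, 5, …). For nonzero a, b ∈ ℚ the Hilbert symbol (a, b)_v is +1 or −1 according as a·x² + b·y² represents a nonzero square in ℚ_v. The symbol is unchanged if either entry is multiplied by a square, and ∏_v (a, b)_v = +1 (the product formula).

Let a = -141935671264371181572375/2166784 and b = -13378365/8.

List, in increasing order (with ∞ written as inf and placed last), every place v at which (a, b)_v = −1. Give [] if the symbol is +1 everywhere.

(a, b) ≡ (-55, -2730) mod (ℚ^×)²; places V = {2, 3, 5, 7, 11, 13, 17, 23, ∞}.
(a,b)_23: α=-2, u≡5; β=0, v≡20 (mod 23); (5|23)=-1, (20|23)=-1; sign (−1)^0·-1^0·-1^-2 = +1.
(a,b)_∞: sgn(-55)=−, sgn(-2730)=−, so -1.
(a,b)_7: α=4, u≡2; β=1, v≡1 (mod 7); (2|7)=+1, (1|7)=+1; sign (−1)^0·+1^1·+1^4 = +1.
(a,b)_2: α=-12, β=-3; u≡1, v≡3 (mod 8); ε(u)ε(v)=0·1, αω(v)=-12·1, βω(u)=-3·0; sum ≡ 0  ⇒  +1.
(a,b)_13: α=4, u≡4; β=1, v≡5 (mod 13); (4|13)=+1, (5|13)=-1; sign (−1)^0·+1^1·-1^4 = +1.
(a,b)_3: α=16, u≡2; β=5, v≡2 (mod 3); (2|3)=-1, (2|3)=-1; sign (−1)^0·-1^5·-1^16 = -1.
(a,b)_11: α=3, u≡8; β=2, v≡5 (mod 11); (8|11)=-1, (5|11)=+1; sign (−1)^0·-1^2·+1^3 = +1.
(a,b)_17: α=2, u≡9; β=0, v≡5 (mod 17); (9|17)=+1, (5|17)=-1; sign (−1)^0·+1^0·-1^2 = +1.
(a,b)_5: α=3, u≡4; β=1, v≡4 (mod 5); (4|5)=+1, (4|5)=+1; sign (−1)^0·+1^1·+1^3 = +1.
(-55, -2730 / ℚ) ramifies at {3, ∞}: a division algebra.

[3, inf]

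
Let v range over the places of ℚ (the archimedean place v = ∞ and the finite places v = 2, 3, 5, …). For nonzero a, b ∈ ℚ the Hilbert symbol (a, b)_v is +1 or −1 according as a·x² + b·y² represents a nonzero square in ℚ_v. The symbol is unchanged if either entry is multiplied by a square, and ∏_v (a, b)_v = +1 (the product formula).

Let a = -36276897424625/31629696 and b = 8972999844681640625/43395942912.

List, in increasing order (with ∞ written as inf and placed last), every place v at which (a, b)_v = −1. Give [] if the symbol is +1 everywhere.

Mod squares: a ≡ -390, b ≡ 2730. Check v ∈ {∞, 2, 3, 5, 7, 11, 13, 17, 41, 47}.
v=17: a=17^4·(≡9), b=17^6·(≡3) mod 17; (9|17)=+1, (3|17)=-1; (−1)^{4·6·8}·(+1)^6·(-1)^4 = +1.
v=5: a=5^3·(≡3), b=5^9·(≡1) mod 5; (3|5)=-1, (1|5)=+1; (−1)^{3·9·2}·(-1)^9·(+1)^3 = -1.
v=7: a=7^-2·(≡4), b=7^-5·(≡6) mod 7; (4|7)=+1, (6|7)=-1; (−1)^{-2·-5·3}·(+1)^-5·(-1)^-2 = +1.
v=47: a=47^2·(≡43), b=47^0·(≡25) mod 47; (43|47)=-1, (25|47)=+1; (−1)^{2·0·23}·(-1)^0·(+1)^2 = +1.
v=11: a=11^2·(≡10), b=11^4·(≡8) mod 11; (10|11)=-1, (8|11)=-1; (−1)^{2·4·5}·(-1)^4·(-1)^2 = +1.
v=41: a=41^-2·(≡5), b=41^-2·(≡38) mod 41; (5|41)=+1, (38|41)=-1; (−1)^{-2·-2·20}·(+1)^-2·(-1)^-2 = +1.
v=∞: -390 < 0 and 2730 > 0  ⇒  (a,b)_∞ = +1.
v=2: v_2(a)=-7, v_2(b)=-9; units ≡ 5, 5 (mod 8); ε·ε+αω+βω = 0·0+-7·1+-9·1 ≡ 0  ⇒  (a,b)_2 = +1.
v=3: a=3^-1·(≡2), b=3^-1·(≡1) mod 3; (2|3)=-1, (1|3)=+1; (−1)^{-1·-1·1}·(-1)^-1·(+1)^-1 = +1.
v=13: a=13^1·(≡4), b=13^1·(≡8) mod 13; (4|13)=+1, (8|13)=-1; (−1)^{1·1·6}·(+1)^1·(-1)^1 = -1.
|Ram(-390, 2730)| = 2, even; anisotropic at {5, 13}.

[5, 13]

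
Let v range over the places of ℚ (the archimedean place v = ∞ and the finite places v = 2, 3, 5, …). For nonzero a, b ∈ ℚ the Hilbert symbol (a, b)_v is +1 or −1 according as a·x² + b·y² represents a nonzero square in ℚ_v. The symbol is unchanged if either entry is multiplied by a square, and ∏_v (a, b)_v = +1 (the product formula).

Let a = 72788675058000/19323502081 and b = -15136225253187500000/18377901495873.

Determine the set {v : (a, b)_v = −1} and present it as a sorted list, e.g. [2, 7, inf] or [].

[2, 17]

Mod squares: a ≡ 5, b ≡ -1870. Check v ∈ {∞, 2, 3, 5, 7, 11, 13, 17, 19, 29, 37, 41, 47}.
v=5: a=5^3·(≡4), b=5^9·(≡1) mod 5; (4|5)=+1, (1|5)=+1; (−1)^{3·9·2}·(+1)^9·(+1)^3 = +1.
v=3: a=3^4·(≡2), b=3^-2·(≡2) mod 3; (2|3)=-1, (2|3)=-1; (−1)^{4·-2·1}·(-1)^-2·(-1)^4 = +1.
v=19: a=19^0·(≡11), b=19^-2·(≡6) mod 19; (11|19)=+1, (6|19)=+1; (−1)^{0·-2·9}·(+1)^-2·(+1)^0 = +1.
v=∞: 5 > 0 and -1870 < 0  ⇒  (a,b)_∞ = +1.
v=41: a=41^2·(≡40), b=41^2·(≡4) mod 41; (40|41)=+1, (4|41)=+1; (−1)^{2·2·20}·(+1)^2·(+1)^2 = +1.
v=47: a=47^2·(≡26), b=47^2·(≡44) mod 47; (26|47)=-1, (44|47)=-1; (−1)^{2·2·23}·(-1)^2·(-1)^2 = +1.
v=13: a=13^-2·(≡7), b=13^0·(≡2) mod 13; (7|13)=-1, (2|13)=-1; (−1)^{-2·0·6}·(-1)^0·(-1)^-2 = +1.
v=2: v_2(a)=4, v_2(b)=5; units ≡ 5, 1 (mod 8); ε·ε+αω+βω = 0·0+4·0+5·1 ≡ 1  ⇒  (a,b)_2 = -1.
v=7: a=7^0·(≡3), b=7^2·(≡3) mod 7; (3|7)=-1, (3|7)=-1; (−1)^{0·2·3}·(-1)^2·(-1)^0 = +1.
v=11: a=11^2·(≡3), b=11^3·(≡10) mod 11; (3|11)=+1, (10|11)=-1; (−1)^{2·3·5}·(+1)^3·(-1)^2 = +1.
v=29: a=29^0·(≡5), b=29^-2·(≡8) mod 29; (5|29)=+1, (8|29)=-1; (−1)^{0·-2·14}·(+1)^-2·(-1)^0 = +1.
v=17: a=17^-4·(≡12), b=17^-3·(≡8) mod 17; (12|17)=-1, (8|17)=+1; (−1)^{-4·-3·8}·(-1)^-3·(+1)^-4 = -1.
v=37: a=37^-2·(≡5), b=37^-2·(≡19) mod 37; (5|37)=-1, (19|37)=-1; (−1)^{-2·-2·18}·(-1)^-2·(-1)^-2 = +1.
(5, -1870 / ℚ) ramifies at {2, 17}: a division algebra.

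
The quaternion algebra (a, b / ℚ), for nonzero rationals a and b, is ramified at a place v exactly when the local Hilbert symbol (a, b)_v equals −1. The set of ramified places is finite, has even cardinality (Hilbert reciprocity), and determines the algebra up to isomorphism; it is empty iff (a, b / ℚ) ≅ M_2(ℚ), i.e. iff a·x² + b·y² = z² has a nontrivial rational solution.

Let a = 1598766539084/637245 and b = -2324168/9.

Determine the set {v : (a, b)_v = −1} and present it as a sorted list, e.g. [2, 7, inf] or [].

[2, 5]

Mod squares: a ≡ 55, b ≡ -2. Check v ∈ {∞, 2, 3, 5, 7, 11, 13, 17, 31, 43}.
v=3: a=3^-2·(≡1), b=3^-2·(≡1) mod 3; (1|3)=+1, (1|3)=+1; (−1)^{-2·-2·1}·(+1)^-2·(+1)^-2 = +1.
v=11: a=11^3·(≡5), b=11^2·(≡1) mod 11; (5|11)=+1, (1|11)=+1; (−1)^{3·2·5}·(+1)^2·(+1)^3 = +1.
v=31: a=31^2·(≡6), b=31^0·(≡27) mod 31; (6|31)=-1, (27|31)=-1; (−1)^{2·0·15}·(-1)^0·(-1)^2 = +1.
v=2: v_2(a)=2, v_2(b)=3; units ≡ 7, 7 (mod 8); ε·ε+αω+βω = 1·1+2·0+3·0 ≡ 1  ⇒  (a,b)_2 = -1.
v=17: a=17^-2·(≡9), b=17^0·(≡8) mod 17; (9|17)=+1, (8|17)=+1; (−1)^{-2·0·8}·(+1)^0·(+1)^-2 = +1.
v=13: a=13^2·(≡4), b=13^0·(≡7) mod 13; (4|13)=+1, (7|13)=-1; (−1)^{2·0·6}·(+1)^0·(-1)^2 = +1.
v=∞: 55 > 0 and -2 < 0  ⇒  (a,b)_∞ = +1.
v=43: a=43^2·(≡19), b=43^0·(≡41) mod 43; (19|43)=-1, (41|43)=+1; (−1)^{2·0·21}·(-1)^0·(+1)^2 = +1.
v=7: a=7^-2·(≡6), b=7^4·(≡6) mod 7; (6|7)=-1, (6|7)=-1; (−1)^{-2·4·3}·(-1)^4·(-1)^-2 = +1.
v=5: a=5^-1·(≡1), b=5^0·(≡3) mod 5; (1|5)=+1, (3|5)=-1; (−1)^{-1·0·2}·(+1)^0·(-1)^-1 = -1.
|Ram(55, -2)| = 2, even; anisotropic at {2, 5}.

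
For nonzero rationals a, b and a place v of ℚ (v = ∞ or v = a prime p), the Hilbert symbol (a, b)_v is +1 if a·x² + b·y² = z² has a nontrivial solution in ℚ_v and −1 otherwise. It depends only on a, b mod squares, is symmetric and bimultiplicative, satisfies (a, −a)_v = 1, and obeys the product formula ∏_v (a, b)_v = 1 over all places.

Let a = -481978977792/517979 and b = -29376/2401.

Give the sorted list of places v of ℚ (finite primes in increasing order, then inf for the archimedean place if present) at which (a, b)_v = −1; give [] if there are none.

Mod squares: a ≡ -858, b ≡ -51. Check v ∈ {∞, 2, 3, 7, 11, 13, 17, 31}.
v=7: a=7^-2·(≡3), b=7^-4·(≡3) mod 7; (3|7)=-1, (3|7)=-1; (−1)^{-2·-4·3}·(-1)^-4·(-1)^-2 = +1.
v=∞: -858 < 0 and -51 < 0  ⇒  (a,b)_∞ = -1.
v=11: a=11^-1·(≡2), b=11^0·(≡9) mod 11; (2|11)=-1, (9|11)=+1; (−1)^{-1·0·5}·(-1)^0·(+1)^-1 = +1.
v=17: a=17^6·(≡4), b=17^1·(≡10) mod 17; (4|17)=+1, (10|17)=-1; (−1)^{6·1·8}·(+1)^1·(-1)^6 = +1.
v=13: a=13^1·(≡9), b=13^0·(≡12) mod 13; (9|13)=+1, (12|13)=+1; (−1)^{1·0·6}·(+1)^0·(+1)^1 = +1.
v=3: a=3^1·(≡2), b=3^3·(≡1) mod 3; (2|3)=-1, (1|3)=+1; (−1)^{1·3·1}·(-1)^3·(+1)^1 = +1.
v=2: v_2(a)=9, v_2(b)=6; units ≡ 3, 5 (mod 8); ε·ε+αω+βω = 1·0+9·1+6·1 ≡ 1  ⇒  (a,b)_2 = -1.
v=31: a=31^-2·(≡18), b=31^0·(≡23) mod 31; (18|31)=+1, (23|31)=-1; (−1)^{-2·0·15}·(+1)^0·(-1)^-2 = +1.
|Ram(-858, -51)| = 2, even; anisotropic at {2, ∞}.

[2, inf]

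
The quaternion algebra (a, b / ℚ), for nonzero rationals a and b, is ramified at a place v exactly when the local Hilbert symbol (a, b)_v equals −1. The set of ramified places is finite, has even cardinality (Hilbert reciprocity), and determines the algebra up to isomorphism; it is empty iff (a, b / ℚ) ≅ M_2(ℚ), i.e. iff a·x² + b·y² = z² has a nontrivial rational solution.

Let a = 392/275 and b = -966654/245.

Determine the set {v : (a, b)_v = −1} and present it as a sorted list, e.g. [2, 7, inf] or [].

Mod squares: a ≡ 22, b ≡ -6630. Check v ∈ {∞, 2, 3, 5, 7, 11, 13, 17}.
v=17: a=17^0·(≡6), b=17^1·(≡15) mod 17; (6|17)=-1, (15|17)=+1; (−1)^{0·1·8}·(-1)^1·(+1)^0 = -1.
v=∞: 22 > 0 and -6630 < 0  ⇒  (a,b)_∞ = +1.
v=3: a=3^0·(≡1), b=3^7·(≡1) mod 3; (1|3)=+1, (1|3)=+1; (−1)^{0·7·1}·(+1)^7·(+1)^0 = +1.
v=2: v_2(a)=3, v_2(b)=1; units ≡ 3, 5 (mod 8); ε·ε+αω+βω = 1·0+3·1+1·1 ≡ 0  ⇒  (a,b)_2 = +1.
v=13: a=13^0·(≡1), b=13^1·(≡12) mod 13; (1|13)=+1, (12|13)=+1; (−1)^{0·1·6}·(+1)^1·(+1)^0 = +1.
v=11: a=11^-1·(≡6), b=11^0·(≡5) mod 11; (6|11)=-1, (5|11)=+1; (−1)^{-1·0·5}·(-1)^0·(+1)^-1 = +1.
v=7: a=7^2·(≡4), b=7^-2·(≡5) mod 7; (4|7)=+1, (5|7)=-1; (−1)^{2·-2·3}·(+1)^-2·(-1)^2 = +1.
v=5: a=5^-2·(≡2), b=5^-1·(≡4) mod 5; (2|5)=-1, (4|5)=+1; (−1)^{-2·-1·2}·(-1)^-1·(+1)^-2 = -1.
(22, -6630 / ℚ) ramifies at {5, 17}: a division algebra.

[5, 17]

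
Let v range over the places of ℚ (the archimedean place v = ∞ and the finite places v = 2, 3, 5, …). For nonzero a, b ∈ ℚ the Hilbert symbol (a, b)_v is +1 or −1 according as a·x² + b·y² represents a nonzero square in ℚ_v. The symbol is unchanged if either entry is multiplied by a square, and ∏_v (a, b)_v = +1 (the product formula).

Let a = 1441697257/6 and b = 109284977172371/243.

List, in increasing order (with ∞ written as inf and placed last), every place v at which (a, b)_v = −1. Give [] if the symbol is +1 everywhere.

(a, b) ≡ (21318, 57057) mod (ℚ^×)²; places V = {2, 3, 7, 11, 13, 17, 19, ∞}.
(a,b)_3: α=-1, u≡2; β=-5, v≡2 (mod 3); (2|3)=-1, (2|3)=-1; sign (−1)^1·-1^-5·-1^-1 = -1.
(a,b)_17: α=1, u≡8; β=2, v≡14 (mod 17); (8|17)=+1, (14|17)=-1; sign (−1)^0·+1^2·-1^1 = -1.
(a,b)_19: α=1, u≡7; β=1, v≡7 (mod 19); (7|19)=+1, (7|19)=+1; sign (−1)^1·+1^1·+1^1 = -1.
(a,b)_7: α=4, u≡3; β=7, v≡6 (mod 7); (3|7)=-1, (6|7)=-1; sign (−1)^0·-1^7·-1^4 = -1.
(a,b)_2: α=-1, β=0; u≡3, v≡1 (mod 8); ε(u)ε(v)=1·0, αω(v)=-1·0, βω(u)=0·1; sum ≡ 0  ⇒  +1.
(a,b)_13: α=2, u≡6; β=3, v≡2 (mod 13); (6|13)=-1, (2|13)=-1; sign (−1)^0·-1^3·-1^2 = -1.
(a,b)_∞: sgn(21318)=+, sgn(57057)=+, so +1.
(a,b)_11: α=1, u≡8; β=1, v≡8 (mod 11); (8|11)=-1, (8|11)=-1; sign (−1)^1·-1^1·-1^1 = -1.
Ram(21318, 57057) = {3, 7, 11, 13, 17, 19}; no ℚ_3-point on the conic.

[3, 7, 11, 13, 17, 19]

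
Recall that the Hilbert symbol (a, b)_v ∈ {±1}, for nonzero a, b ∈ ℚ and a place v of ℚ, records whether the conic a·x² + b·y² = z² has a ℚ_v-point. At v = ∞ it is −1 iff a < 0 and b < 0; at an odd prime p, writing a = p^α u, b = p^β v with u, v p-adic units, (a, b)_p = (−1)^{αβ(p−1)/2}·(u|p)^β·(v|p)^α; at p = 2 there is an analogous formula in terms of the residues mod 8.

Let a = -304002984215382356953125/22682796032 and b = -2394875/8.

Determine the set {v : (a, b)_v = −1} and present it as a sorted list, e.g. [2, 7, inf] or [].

[3, 11, 17, inf]

Mod squares: a ≡ -5610, b ≡ -3910. Check v ∈ {∞, 2, 3, 5, 7, 11, 13, 17, 23}.
v=7: a=7^6·(≡1), b=7^2·(≡6) mod 7; (1|7)=+1, (6|7)=-1; (−1)^{6·2·3}·(+1)^2·(-1)^6 = +1.
v=23: a=23^4·(≡3), b=23^1·(≡11) mod 23; (3|23)=+1, (11|23)=-1; (−1)^{4·1·11}·(+1)^1·(-1)^4 = +1.
v=2: v_2(a)=-27, v_2(b)=-3; units ≡ 3, 5 (mod 8); ε·ε+αω+βω = 1·0+-27·1+-3·1 ≡ 0  ⇒  (a,b)_2 = +1.
v=13: a=13^-2·(≡5), b=13^0·(≡3) mod 13; (5|13)=-1, (3|13)=+1; (−1)^{-2·0·6}·(-1)^0·(+1)^-2 = +1.
v=3: a=3^7·(≡2), b=3^0·(≡2) mod 3; (2|3)=-1, (2|3)=-1; (−1)^{7·0·1}·(-1)^0·(-1)^7 = -1.
v=∞: -5610 < 0 and -3910 < 0  ⇒  (a,b)_∞ = -1.
v=17: a=17^3·(≡5), b=17^1·(≡9) mod 17; (5|17)=-1, (9|17)=+1; (−1)^{3·1·8}·(-1)^1·(+1)^3 = -1.
v=5: a=5^7·(≡3), b=5^3·(≡2) mod 5; (3|5)=-1, (2|5)=-1; (−1)^{7·3·2}·(-1)^3·(-1)^7 = +1.
v=11: a=11^1·(≡6), b=11^0·(≡7) mod 11; (6|11)=-1, (7|11)=-1; (−1)^{1·0·5}·(-1)^0·(-1)^1 = -1.
|Ram(-5610, -3910)| = 4, even; anisotropic at {3, 11, 17, ∞}.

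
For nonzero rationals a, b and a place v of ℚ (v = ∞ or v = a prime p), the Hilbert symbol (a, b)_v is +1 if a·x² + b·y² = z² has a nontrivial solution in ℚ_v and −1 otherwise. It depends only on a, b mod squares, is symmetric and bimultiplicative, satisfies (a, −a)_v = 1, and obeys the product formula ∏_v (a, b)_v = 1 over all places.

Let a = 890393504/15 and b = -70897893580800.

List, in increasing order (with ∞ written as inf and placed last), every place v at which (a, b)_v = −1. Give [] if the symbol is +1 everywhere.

[3, 5, 13, 19]

Mod squares: a ≡ 390, b ≡ -418. Check v ∈ {∞, 2, 3, 5, 7, 11, 13, 19}.
v=∞: 390 > 0 and -418 < 0  ⇒  (a,b)_∞ = +1.
v=2: v_2(a)=5, v_2(b)=13; units ≡ 3, 7 (mod 8); ε·ε+αω+βω = 1·1+5·0+13·1 ≡ 0  ⇒  (a,b)_2 = +1.
v=19: a=19^2·(≡10), b=19^1·(≡9) mod 19; (10|19)=-1, (9|19)=+1; (−1)^{2·1·9}·(-1)^1·(+1)^2 = -1.
v=3: a=3^-1·(≡1), b=3^4·(≡2) mod 3; (1|3)=+1, (2|3)=-1; (−1)^{-1·4·1}·(+1)^4·(-1)^-1 = -1.
v=5: a=5^-1·(≡3), b=5^2·(≡3) mod 5; (3|5)=-1, (3|5)=-1; (−1)^{-1·2·2}·(-1)^2·(-1)^-1 = -1.
v=13: a=13^1·(≡4), b=13^2·(≡11) mod 13; (4|13)=+1, (11|13)=-1; (−1)^{1·2·6}·(+1)^2·(-1)^1 = -1.
v=11: a=11^2·(≡5), b=11^3·(≡8) mod 11; (5|11)=+1, (8|11)=-1; (−1)^{2·3·5}·(+1)^3·(-1)^2 = +1.
v=7: a=7^2·(≡3), b=7^0·(≡1) mod 7; (3|7)=-1, (1|7)=+1; (−1)^{2·0·3}·(-1)^0·(+1)^2 = +1.
(390, -418 / ℚ) ramifies at {3, 5, 13, 19}: a division algebra.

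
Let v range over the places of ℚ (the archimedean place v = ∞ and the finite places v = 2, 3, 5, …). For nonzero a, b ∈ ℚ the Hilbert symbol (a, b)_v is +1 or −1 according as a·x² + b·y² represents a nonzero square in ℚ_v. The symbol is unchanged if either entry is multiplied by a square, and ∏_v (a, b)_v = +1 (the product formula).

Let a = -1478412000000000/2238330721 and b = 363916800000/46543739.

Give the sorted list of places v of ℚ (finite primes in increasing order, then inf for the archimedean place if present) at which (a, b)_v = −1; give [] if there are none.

Mod squares: a ≡ -30, b ≡ 2145. Check v ∈ {∞, 2, 3, 5, 11, 13, 17, 23}.
v=17: a=17^-2·(≡13), b=17^-2·(≡14) mod 17; (13|17)=+1, (14|17)=-1; (−1)^{-2·-2·8}·(+1)^-2·(-1)^-2 = +1.
v=5: a=5^9·(≡1), b=5^5·(≡4) mod 5; (1|5)=+1, (4|5)=+1; (−1)^{9·5·2}·(+1)^5·(+1)^9 = +1.
v=11: a=11^-4·(≡4), b=11^-5·(≡2) mod 11; (4|11)=+1, (2|11)=-1; (−1)^{-4·-5·5}·(+1)^-5·(-1)^-4 = +1.
v=2: v_2(a)=11, v_2(b)=12; units ≡ 1, 1 (mod 8); ε·ε+αω+βω = 0·0+11·0+12·0 ≡ 0  ⇒  (a,b)_2 = +1.
v=3: a=3^7·(≡2), b=3^7·(≡1) mod 3; (2|3)=-1, (1|3)=+1; (−1)^{7·7·1}·(-1)^7·(+1)^7 = +1.
v=23: a=23^-2·(≡1), b=23^0·(≡16) mod 23; (1|23)=+1, (16|23)=+1; (−1)^{-2·0·11}·(+1)^0·(+1)^-2 = +1.
v=∞: -30 < 0 and 2145 > 0  ⇒  (a,b)_∞ = +1.
v=13: a=13^2·(≡4), b=13^1·(≡10) mod 13; (4|13)=+1, (10|13)=+1; (−1)^{2·1·6}·(+1)^1·(+1)^2 = +1.
Every local symbol is +1, so the conic -30·x² + 2145·y² = z² has ℚ_v-points for all v and hence a ℚ-point; (a, b / ℚ) ≅ M_2(ℚ).

[]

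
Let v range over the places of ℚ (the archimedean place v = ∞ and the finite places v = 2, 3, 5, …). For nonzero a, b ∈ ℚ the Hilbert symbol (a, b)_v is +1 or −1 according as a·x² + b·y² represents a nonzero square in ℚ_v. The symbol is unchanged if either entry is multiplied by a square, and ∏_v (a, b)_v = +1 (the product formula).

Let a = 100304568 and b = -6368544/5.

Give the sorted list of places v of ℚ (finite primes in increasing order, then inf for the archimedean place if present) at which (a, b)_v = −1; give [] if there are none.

[3, 5]

Mod squares: a ≡ 78, b ≡ -2730. Check v ∈ {∞, 2, 3, 5, 7, 13}.
v=∞: 78 > 0 and -2730 < 0  ⇒  (a,b)_∞ = +1.
v=5: a=5^0·(≡3), b=5^-1·(≡1) mod 5; (3|5)=-1, (1|5)=+1; (−1)^{0·-1·2}·(-1)^-1·(+1)^0 = -1.
v=13: a=13^1·(≡2), b=13^1·(≡6) mod 13; (2|13)=-1, (6|13)=-1; (−1)^{1·1·6}·(-1)^1·(-1)^1 = +1.
v=7: a=7^2·(≡1), b=7^1·(≡1) mod 7; (1|7)=+1, (1|7)=+1; (−1)^{2·1·3}·(+1)^1·(+1)^2 = +1.
v=3: a=3^9·(≡2), b=3^7·(≡2) mod 3; (2|3)=-1, (2|3)=-1; (−1)^{9·7·1}·(-1)^7·(-1)^9 = -1.
v=2: v_2(a)=3, v_2(b)=5; units ≡ 7, 3 (mod 8); ε·ε+αω+βω = 1·1+3·1+5·0 ≡ 0  ⇒  (a,b)_2 = +1.
(78, -2730 / ℚ) ramifies at {3, 5}: a division algebra.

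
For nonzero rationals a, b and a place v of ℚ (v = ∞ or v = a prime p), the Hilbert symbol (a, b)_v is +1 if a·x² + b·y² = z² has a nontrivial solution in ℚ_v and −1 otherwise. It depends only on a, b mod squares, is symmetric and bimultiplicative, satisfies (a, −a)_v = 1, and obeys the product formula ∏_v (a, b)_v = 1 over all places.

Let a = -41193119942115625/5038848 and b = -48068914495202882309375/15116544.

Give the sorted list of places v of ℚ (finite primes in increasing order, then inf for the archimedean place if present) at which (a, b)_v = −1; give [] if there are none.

Mod squares: a ≡ -115995, b ≡ -95. Check v ∈ {∞, 2, 3, 5, 11, 19, 31, 37, 41, 53}.
v=31: a=31^0·(≡16), b=31^2·(≡30) mod 31; (16|31)=+1, (30|31)=-1; (−1)^{0·2·15}·(+1)^2·(-1)^0 = +1.
v=2: v_2(a)=-8, v_2(b)=-8; units ≡ 5, 1 (mod 8); ε·ε+αω+βω = 0·0+-8·0+-8·1 ≡ 0  ⇒  (a,b)_2 = +1.
v=19: a=19^3·(≡12), b=19^5·(≡15) mod 19; (12|19)=-1, (15|19)=-1; (−1)^{3·5·9}·(-1)^5·(-1)^3 = -1.
v=3: a=3^-9·(≡2), b=3^-10·(≡1) mod 3; (2|3)=-1, (1|3)=+1; (−1)^{-9·-10·1}·(-1)^-10·(+1)^-9 = +1.
v=37: a=37^1·(≡4), b=37^2·(≡28) mod 37; (4|37)=+1, (28|37)=+1; (−1)^{1·2·18}·(+1)^2·(+1)^1 = +1.
v=41: a=41^2·(≡30), b=41^2·(≡13) mod 41; (30|41)=-1, (13|41)=-1; (−1)^{2·2·20}·(-1)^2·(-1)^2 = +1.
v=5: a=5^5·(≡1), b=5^5·(≡4) mod 5; (1|5)=+1, (4|5)=+1; (−1)^{5·5·2}·(+1)^5·(+1)^5 = +1.
v=∞: -115995 < 0 and -95 < 0  ⇒  (a,b)_∞ = -1.
v=11: a=11^1·(≡5), b=11^0·(≡9) mod 11; (5|11)=+1, (9|11)=+1; (−1)^{1·0·5}·(+1)^0·(+1)^1 = +1.
v=53: a=53^2·(≡26), b=53^2·(≡28) mod 53; (26|53)=-1, (28|53)=+1; (−1)^{2·2·26}·(-1)^2·(+1)^2 = +1.
Ram(-115995, -95) = {19, ∞}; no ℚ_19-point on the conic.

[19, inf]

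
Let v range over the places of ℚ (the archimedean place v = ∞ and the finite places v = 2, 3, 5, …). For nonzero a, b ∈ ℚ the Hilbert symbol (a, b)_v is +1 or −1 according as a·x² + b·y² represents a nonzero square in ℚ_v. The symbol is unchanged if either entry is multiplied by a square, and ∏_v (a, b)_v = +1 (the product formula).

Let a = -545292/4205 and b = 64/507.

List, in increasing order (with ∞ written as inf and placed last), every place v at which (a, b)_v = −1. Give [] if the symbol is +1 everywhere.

Mod squares: a ≡ -935, b ≡ 3. Check v ∈ {∞, 2, 3, 5, 11, 13, 17, 29}.
v=13: a=13^0·(≡1), b=13^-2·(≡4) mod 13; (1|13)=+1, (4|13)=+1; (−1)^{0·-2·6}·(+1)^-2·(+1)^0 = +1.
v=2: v_2(a)=2, v_2(b)=6; units ≡ 1, 3 (mod 8); ε·ε+αω+βω = 0·1+2·1+6·0 ≡ 0  ⇒  (a,b)_2 = +1.
v=11: a=11^1·(≡9), b=11^0·(≡9) mod 11; (9|11)=+1, (9|11)=+1; (−1)^{1·0·5}·(+1)^0·(+1)^1 = +1.
v=3: a=3^6·(≡1), b=3^-1·(≡1) mod 3; (1|3)=+1, (1|3)=+1; (−1)^{6·-1·1}·(+1)^-1·(+1)^6 = +1.
v=17: a=17^1·(≡9), b=17^0·(≡7) mod 17; (9|17)=+1, (7|17)=-1; (−1)^{1·0·8}·(+1)^0·(-1)^1 = -1.
v=29: a=29^-2·(≡28), b=29^0·(≡17) mod 29; (28|29)=+1, (17|29)=-1; (−1)^{-2·0·14}·(+1)^0·(-1)^-2 = +1.
v=5: a=5^-1·(≡3), b=5^0·(≡2) mod 5; (3|5)=-1, (2|5)=-1; (−1)^{-1·0·2}·(-1)^0·(-1)^-1 = -1.
v=∞: -935 < 0 and 3 > 0  ⇒  (a,b)_∞ = +1.
(-935, 3 / ℚ) ramifies at {5, 17}: a division algebra.

[5, 17]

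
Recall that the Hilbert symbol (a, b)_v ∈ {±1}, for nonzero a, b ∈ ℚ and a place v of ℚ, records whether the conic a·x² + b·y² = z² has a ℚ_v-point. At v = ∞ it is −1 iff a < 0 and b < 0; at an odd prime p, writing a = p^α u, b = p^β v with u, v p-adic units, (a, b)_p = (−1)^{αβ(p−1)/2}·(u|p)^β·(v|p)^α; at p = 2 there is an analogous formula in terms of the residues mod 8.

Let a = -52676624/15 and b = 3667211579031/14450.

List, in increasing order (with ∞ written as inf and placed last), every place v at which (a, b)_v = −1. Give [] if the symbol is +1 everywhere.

(a, b) ≡ (-2415, 12558) mod (ℚ^×)²; places V = {2, 3, 5, 7, 11, 13, 17, 23, ∞}.
(a,b)_7: α=1, u≡6; β=1, v≡1 (mod 7); (6|7)=-1, (1|7)=+1; sign (−1)^1·-1^1·+1^1 = +1.
(a,b)_2: α=4, β=-1; u≡1, v≡7 (mod 8); ε(u)ε(v)=0·1, αω(v)=4·0, βω(u)=-1·0; sum ≡ 0  ⇒  +1.
(a,b)_13: α=2, u≡9; β=7, v≡3 (mod 13); (9|13)=+1, (3|13)=+1; sign (−1)^0·+1^7·+1^2 = +1.
(a,b)_3: α=-1, u≡2; β=1, v≡1 (mod 3); (2|3)=-1, (1|3)=+1; sign (−1)^1·-1^1·+1^-1 = +1.
(a,b)_17: α=0, u≡8; β=-2, v≡12 (mod 17); (8|17)=+1, (12|17)=-1; sign (−1)^0·+1^-2·-1^0 = +1.
(a,b)_5: α=-1, u≡2; β=-2, v≡2 (mod 5); (2|5)=-1, (2|5)=-1; sign (−1)^0·-1^-2·-1^-1 = -1.
(a,b)_11: α=2, u≡9; β=2, v≡10 (mod 11); (9|11)=+1, (10|11)=-1; sign (−1)^0·+1^2·-1^2 = +1.
(a,b)_∞: sgn(-2415)=−, sgn(12558)=+, so +1.
(a,b)_23: α=1, u≡5; β=1, v≡5 (mod 23); (5|23)=-1, (5|23)=-1; sign (−1)^1·-1^1·-1^1 = -1.
(-2415, 12558 / ℚ) ramifies at {5, 23}: a division algebra.

[5, 23]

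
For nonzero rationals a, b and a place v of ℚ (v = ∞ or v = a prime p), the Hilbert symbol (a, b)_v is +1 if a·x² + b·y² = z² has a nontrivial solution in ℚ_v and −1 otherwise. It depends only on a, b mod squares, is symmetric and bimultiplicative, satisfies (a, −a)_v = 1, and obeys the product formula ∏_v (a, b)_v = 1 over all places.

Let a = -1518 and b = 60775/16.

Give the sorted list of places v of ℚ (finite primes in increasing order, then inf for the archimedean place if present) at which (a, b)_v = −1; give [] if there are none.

[11, 17]

Mod squares: a ≡ -1518, b ≡ 2431. Check v ∈ {∞, 2, 3, 5, 11, 13, 17, 23}.
v=17: a=17^0·(≡12), b=17^1·(≡12) mod 17; (12|17)=-1, (12|17)=-1; (−1)^{0·1·8}·(-1)^1·(-1)^0 = -1.
v=3: a=3^1·(≡1), b=3^0·(≡1) mod 3; (1|3)=+1, (1|3)=+1; (−1)^{1·0·1}·(+1)^0·(+1)^1 = +1.
v=11: a=11^1·(≡5), b=11^1·(≡5) mod 11; (5|11)=+1, (5|11)=+1; (−1)^{1·1·5}·(+1)^1·(+1)^1 = -1.
v=∞: -1518 < 0 and 2431 > 0  ⇒  (a,b)_∞ = +1.
v=13: a=13^0·(≡3), b=13^1·(≡7) mod 13; (3|13)=+1, (7|13)=-1; (−1)^{0·1·6}·(+1)^1·(-1)^0 = +1.
v=2: v_2(a)=1, v_2(b)=-4; units ≡ 1, 7 (mod 8); ε·ε+αω+βω = 0·1+1·0+-4·0 ≡ 0  ⇒  (a,b)_2 = +1.
v=23: a=23^1·(≡3), b=23^0·(≡2) mod 23; (3|23)=+1, (2|23)=+1; (−1)^{1·0·11}·(+1)^0·(+1)^1 = +1.
v=5: a=5^0·(≡2), b=5^2·(≡1) mod 5; (2|5)=-1, (1|5)=+1; (−1)^{0·2·2}·(-1)^2·(+1)^0 = +1.
(-1518, 2431 / ℚ) ramifies at {11, 17}: a division algebra.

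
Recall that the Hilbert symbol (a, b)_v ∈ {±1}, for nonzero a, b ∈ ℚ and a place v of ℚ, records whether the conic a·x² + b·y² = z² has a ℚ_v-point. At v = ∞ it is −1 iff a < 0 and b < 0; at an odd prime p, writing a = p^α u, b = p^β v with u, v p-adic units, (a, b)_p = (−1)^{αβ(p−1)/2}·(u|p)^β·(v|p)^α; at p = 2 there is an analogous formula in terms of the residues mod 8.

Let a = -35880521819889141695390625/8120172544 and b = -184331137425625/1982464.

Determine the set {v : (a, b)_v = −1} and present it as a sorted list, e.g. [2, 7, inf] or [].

[2, 29, 41, inf]

Mod squares: a ≡ -145, b ≡ -662929. Check v ∈ {∞, 2, 3, 5, 11, 19, 23, 29, 37, 41}.
v=23: a=23^4·(≡16), b=23^3·(≡11) mod 23; (16|23)=+1, (11|23)=-1; (−1)^{4·3·11}·(+1)^3·(-1)^4 = +1.
v=3: a=3^4·(≡2), b=3^0·(≡2) mod 3; (2|3)=-1, (2|3)=-1; (−1)^{4·0·1}·(-1)^0·(-1)^4 = +1.
v=∞: -145 < 0 and -662929 < 0  ⇒  (a,b)_∞ = -1.
v=2: v_2(a)=-26, v_2(b)=-14; units ≡ 7, 7 (mod 8); ε·ε+αω+βω = 1·1+-26·0+-14·0 ≡ 1  ⇒  (a,b)_2 = -1.
v=41: a=41^2·(≡7), b=41^1·(≡35) mod 41; (7|41)=-1, (35|41)=-1; (−1)^{2·1·20}·(-1)^1·(-1)^2 = -1.
v=29: a=29^3·(≡6), b=29^2·(≡3) mod 29; (6|29)=+1, (3|29)=-1; (−1)^{3·2·14}·(+1)^2·(-1)^3 = -1.
v=11: a=11^-2·(≡9), b=11^-2·(≡6) mod 11; (9|11)=+1, (6|11)=-1; (−1)^{-2·-2·5}·(+1)^-2·(-1)^-2 = +1.
v=37: a=37^2·(≡28), b=37^1·(≡9) mod 37; (28|37)=+1, (9|37)=+1; (−1)^{2·1·18}·(+1)^1·(+1)^2 = +1.
v=19: a=19^2·(≡17), b=19^1·(≡14) mod 19; (17|19)=+1, (14|19)=-1; (−1)^{2·1·9}·(+1)^1·(-1)^2 = +1.
v=5: a=5^7·(≡1), b=5^4·(≡1) mod 5; (1|5)=+1, (1|5)=+1; (−1)^{7·4·2}·(+1)^4·(+1)^7 = +1.
Ram(-145, -662929) = {2, 29, 41, ∞}; no ℚ_2-point on the conic.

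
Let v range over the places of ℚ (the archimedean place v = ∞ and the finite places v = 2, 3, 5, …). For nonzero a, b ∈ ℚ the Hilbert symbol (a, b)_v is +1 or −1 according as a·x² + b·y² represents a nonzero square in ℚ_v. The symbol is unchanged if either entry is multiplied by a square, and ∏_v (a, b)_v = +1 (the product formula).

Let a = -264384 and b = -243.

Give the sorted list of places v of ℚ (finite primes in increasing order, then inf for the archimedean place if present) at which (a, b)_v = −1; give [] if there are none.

Mod squares: a ≡ -51, b ≡ -3. Check v ∈ {∞, 2, 3, 17}.
v=2: v_2(a)=6, v_2(b)=0; units ≡ 5, 5 (mod 8); ε·ε+αω+βω = 0·0+6·1+0·1 ≡ 0  ⇒  (a,b)_2 = +1.
v=3: a=3^5·(≡1), b=3^5·(≡2) mod 3; (1|3)=+1, (2|3)=-1; (−1)^{5·5·1}·(+1)^5·(-1)^5 = +1.
v=∞: -51 < 0 and -3 < 0  ⇒  (a,b)_∞ = -1.
v=17: a=17^1·(≡3), b=17^0·(≡12) mod 17; (3|17)=-1, (12|17)=-1; (−1)^{1·0·8}·(-1)^0·(-1)^1 = -1.
Ram(-51, -3) = {17, ∞}; no ℚ_17-point on the conic.

[17, inf]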